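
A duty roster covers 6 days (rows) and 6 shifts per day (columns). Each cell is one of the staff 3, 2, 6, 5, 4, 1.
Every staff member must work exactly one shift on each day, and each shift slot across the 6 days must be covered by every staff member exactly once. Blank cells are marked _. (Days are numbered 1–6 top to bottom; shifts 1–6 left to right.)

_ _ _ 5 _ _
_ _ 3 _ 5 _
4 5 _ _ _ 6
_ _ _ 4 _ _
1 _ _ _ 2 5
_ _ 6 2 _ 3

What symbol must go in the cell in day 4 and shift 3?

5

Day 5, shift 3: day 5 has {2, 5, 1} and shift 3 has {3, 6}, leaving only 4.
Day 6, shift 1: day 6 has {3, 2, 6} and shift 1 has {4, 1}, leaving only 5.
Day 4, shift 3 is narrowed to {2, 5, 1}.
If it were 2, then day 3, shift 3 would be left with no valid symbol.
If it were 1, then day 3, shift 3 would be left with no valid symbol.
So day 4, shift 3 must be 5.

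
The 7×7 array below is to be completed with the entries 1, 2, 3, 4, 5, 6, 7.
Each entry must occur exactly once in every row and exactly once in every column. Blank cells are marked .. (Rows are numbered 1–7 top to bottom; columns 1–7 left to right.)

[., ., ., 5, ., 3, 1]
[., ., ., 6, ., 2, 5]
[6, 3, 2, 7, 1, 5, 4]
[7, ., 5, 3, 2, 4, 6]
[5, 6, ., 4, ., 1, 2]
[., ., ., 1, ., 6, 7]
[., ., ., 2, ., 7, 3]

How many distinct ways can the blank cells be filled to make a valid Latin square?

9

Row 1, column 1: eliminating its row and column leaves {2, 4}.
Row 1, column 2: eliminating its row and column leaves {2, 4, 7}.
Row 1, column 3: eliminating its row and column leaves {4, 6, 7}.
Row 1, column 5: eliminating its row and column leaves {4, 6, 7}.
Row 2, column 1: eliminating its row and column leaves {1, 3, 4}.
Row 2, column 2: eliminating its row and column leaves {1, 4, 7}.
Row 2, column 3: eliminating its row and column leaves {1, 3, 4, 7}.
Row 2, column 5: eliminating its row and column leaves {3, 4, 7}.
Row 4, column 2: eliminating its row and column leaves {1}.
Row 5, column 3: eliminating its row and column leaves {3, 7}.
Row 5, column 5: eliminating its row and column leaves {3, 7}.
Row 6, column 1: eliminating its row and column leaves {2, 3, 4}.
Row 6, column 2: eliminating its row and column leaves {2, 4, 5}.
Row 6, column 3: eliminating its row and column leaves {3, 4}.
Row 6, column 5: eliminating its row and column leaves {3, 4, 5}.
Row 7, column 1: eliminating its row and column leaves {1, 4}.
Row 7, column 2: eliminating its row and column leaves {1, 4, 5}.
Row 7, column 3: eliminating its row and column leaves {1, 4, 6}.
Row 7, column 5: eliminating its row and column leaves {4, 5, 6}.
Enumerating the assignments across these blanks that avoid any row or column repeat gives 9 completions.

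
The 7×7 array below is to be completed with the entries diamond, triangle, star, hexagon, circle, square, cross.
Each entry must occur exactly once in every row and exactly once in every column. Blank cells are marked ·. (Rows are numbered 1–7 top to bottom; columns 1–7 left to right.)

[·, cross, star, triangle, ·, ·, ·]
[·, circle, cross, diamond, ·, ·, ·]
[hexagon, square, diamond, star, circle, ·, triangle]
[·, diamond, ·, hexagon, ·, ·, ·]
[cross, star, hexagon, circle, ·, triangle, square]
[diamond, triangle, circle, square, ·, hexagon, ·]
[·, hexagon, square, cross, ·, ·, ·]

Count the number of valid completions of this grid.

14

Row 1, column 1: eliminating its row and column leaves {circle, square}.
Row 1, column 5: eliminating its row and column leaves {diamond, hexagon, square}.
Row 1, column 6: eliminating its row and column leaves {diamond, circle, square}.
Row 1, column 7: eliminating its row and column leaves {diamond, hexagon, circle}.
Row 2, column 1: eliminating its row and column leaves {triangle, star, square}.
Row 2, column 5: eliminating its row and column leaves {triangle, star, hexagon, square}.
Row 2, column 6: eliminating its row and column leaves {star, square}.
Row 2, column 7: eliminating its row and column leaves {star, hexagon}.
Row 3, column 6: eliminating its row and column leaves {cross}.
Row 4, column 1: eliminating its row and column leaves {triangle, star, circle, square}.
Row 4, column 3: eliminating its row and column leaves {triangle}.
Row 4, column 5: eliminating its row and column leaves {triangle, star, square, cross}.
Row 4, column 6: eliminating its row and column leaves {star, circle, square, cross}.
Row 4, column 7: eliminating its row and column leaves {star, circle, cross}.
Row 5, column 5: eliminating its row and column leaves {diamond}.
Row 6, column 5: eliminating its row and column leaves {star, cross}.
Row 6, column 7: eliminating its row and column leaves {star, cross}.
Row 7, column 1: eliminating its row and column leaves {triangle, star, circle}.
Row 7, column 5: eliminating its row and column leaves {diamond, triangle, star}.
Row 7, column 6: eliminating its row and column leaves {diamond, star, circle}.
Row 7, column 7: eliminating its row and column leaves {diamond, star, circle}.
Enumerating the assignments across these blanks that avoid any row or column repeat gives 14 completions.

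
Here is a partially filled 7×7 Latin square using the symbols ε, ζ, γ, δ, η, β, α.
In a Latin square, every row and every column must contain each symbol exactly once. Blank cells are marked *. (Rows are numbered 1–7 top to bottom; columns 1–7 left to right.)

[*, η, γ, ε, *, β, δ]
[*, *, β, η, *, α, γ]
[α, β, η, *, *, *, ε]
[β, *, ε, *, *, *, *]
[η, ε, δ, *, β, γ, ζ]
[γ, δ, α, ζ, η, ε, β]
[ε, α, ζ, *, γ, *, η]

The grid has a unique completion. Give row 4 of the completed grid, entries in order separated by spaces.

β γ ε δ ζ η α

Row 4, column 7: row 4 has {ε, β} and column 7 has {ε, ζ, γ, δ, η, β}, leaving only α.
Row 1, column 1: row 1 has {ε, γ, δ, η, β} and column 1 has {ε, γ, η, β, α}, leaving only ζ.
Row 1, column 5: row 1 has {ε, ζ, γ, δ, η, β} and column 5 has {γ, η, β}, leaving only α.
Row 2, column 1: row 2 has {γ, η, β, α} and column 1 has {ε, ζ, γ, η, β, α}, leaving only δ.
Row 2, column 2: row 2 has {γ, δ, η, β, α} and column 2 has {ε, δ, η, β, α}, leaving only ζ.
Row 4, column 2: row 4 has {ε, β, α} and column 2 has {ε, ζ, δ, η, β, α}, leaving only γ.
Row 4, column 4: row 4 has {ε, γ, β, α} and column 4 has {ε, ζ, η}, leaving only δ.
Row 4, column 5: row 4 has {ε, γ, δ, β, α} and column 5 has {γ, η, β, α}, leaving only ζ.
Row 4, column 6: row 4 has {ε, ζ, γ, δ, β, α} and column 6 has {ε, γ, β, α}, leaving only η.
So row 4 reads: β γ ε δ ζ η α.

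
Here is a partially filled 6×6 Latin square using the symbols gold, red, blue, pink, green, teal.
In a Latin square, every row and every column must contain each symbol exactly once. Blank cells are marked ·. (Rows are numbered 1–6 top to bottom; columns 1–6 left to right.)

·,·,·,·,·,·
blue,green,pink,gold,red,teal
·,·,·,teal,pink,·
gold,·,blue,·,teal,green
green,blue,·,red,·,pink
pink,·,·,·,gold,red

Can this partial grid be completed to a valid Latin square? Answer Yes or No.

No

Row 5, column 5: row 5 together with column 5 already contain {gold, red, blue, pink, green, teal} — every symbol — so nothing can go there. The grid has no valid completion.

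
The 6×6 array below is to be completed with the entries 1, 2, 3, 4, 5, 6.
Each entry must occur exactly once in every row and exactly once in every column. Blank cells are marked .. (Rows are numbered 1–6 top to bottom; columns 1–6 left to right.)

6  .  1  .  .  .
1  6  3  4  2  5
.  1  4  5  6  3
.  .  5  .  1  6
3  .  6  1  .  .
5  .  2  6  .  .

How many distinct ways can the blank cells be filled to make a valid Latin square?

4

Row 1, column 2: eliminating its row and column leaves {2, 3, 4, 5}.
Row 1, column 4: eliminating its row and column leaves {2, 3}.
Row 1, column 5: eliminating its row and column leaves {3, 4, 5}.
Row 1, column 6: eliminating its row and column leaves {2, 4}.
Row 3, column 1: eliminating its row and column leaves {2}.
Row 4, column 1: eliminating its row and column leaves {2, 4}.
Row 4, column 2: eliminating its row and column leaves {2, 3, 4}.
Row 4, column 4: eliminating its row and column leaves {2, 3}.
Row 5, column 2: eliminating its row and column leaves {2, 4, 5}.
Row 5, column 5: eliminating its row and column leaves {4, 5}.
Row 5, column 6: eliminating its row and column leaves {2, 4}.
Row 6, column 2: eliminating its row and column leaves {3, 4}.
Row 6, column 5: eliminating its row and column leaves {3, 4}.
Row 6, column 6: eliminating its row and column leaves {1, 4}.
Enumerating the assignments across these blanks that avoid any row or column repeat gives 4 completions.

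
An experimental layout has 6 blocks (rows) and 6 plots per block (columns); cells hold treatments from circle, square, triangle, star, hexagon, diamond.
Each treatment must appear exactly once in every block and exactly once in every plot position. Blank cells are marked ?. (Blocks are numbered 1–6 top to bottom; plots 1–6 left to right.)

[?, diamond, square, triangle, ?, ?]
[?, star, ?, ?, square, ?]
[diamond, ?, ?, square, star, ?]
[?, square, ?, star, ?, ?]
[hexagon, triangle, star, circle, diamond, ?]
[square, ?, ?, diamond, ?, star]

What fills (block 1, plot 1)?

Block 2, plot 4: block 2 has {square, star} and plot 4 has {circle, square, triangle, star, diamond}, leaving only hexagon.
Block 5, plot 6: block 5 has {circle, triangle, star, hexagon, diamond} and plot 6 has {star}, leaving only square.
Block 1, plot 1 is narrowed to {circle, star}.
If it were circle, then block 1, plot 6 would be left with no valid symbol.
So block 1, plot 1 must be star.

star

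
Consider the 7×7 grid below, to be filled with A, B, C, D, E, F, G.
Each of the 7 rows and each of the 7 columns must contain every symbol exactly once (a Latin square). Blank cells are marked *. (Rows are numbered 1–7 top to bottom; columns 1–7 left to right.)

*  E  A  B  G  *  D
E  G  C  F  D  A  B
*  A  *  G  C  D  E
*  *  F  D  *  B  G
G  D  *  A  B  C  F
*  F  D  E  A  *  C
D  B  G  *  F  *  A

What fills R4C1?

A

Row 1, column 6: row 1 has {A, B, D, E, G} and column 6 has {A, B, C, D}, leaving only F.
Row 1, column 1: row 1 has {A, B, D, E, F, G} and column 1 has {D, E, G}, leaving only C.
Row 4 already has {B, D, F, G} and column 1 already has {C, D, E, G}, so row 4, column 1 must be A.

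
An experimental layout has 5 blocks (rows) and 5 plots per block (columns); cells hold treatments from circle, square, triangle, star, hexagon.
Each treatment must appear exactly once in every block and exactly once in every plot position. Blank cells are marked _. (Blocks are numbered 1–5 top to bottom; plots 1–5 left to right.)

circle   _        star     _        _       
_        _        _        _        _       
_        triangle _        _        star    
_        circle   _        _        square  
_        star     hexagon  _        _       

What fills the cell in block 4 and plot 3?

triangle

Block 4 already has {circle, square} and plot 3 already has {star, hexagon}, so block 4, plot 3 must be triangle.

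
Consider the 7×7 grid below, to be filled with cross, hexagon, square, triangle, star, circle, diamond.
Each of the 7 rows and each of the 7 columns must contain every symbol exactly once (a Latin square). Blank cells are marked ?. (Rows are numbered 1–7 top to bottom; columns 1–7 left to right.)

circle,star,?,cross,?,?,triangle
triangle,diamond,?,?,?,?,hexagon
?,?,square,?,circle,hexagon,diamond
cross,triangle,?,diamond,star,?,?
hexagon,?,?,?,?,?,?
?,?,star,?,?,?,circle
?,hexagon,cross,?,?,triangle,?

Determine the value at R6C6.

Row 2, column 3: row 2 has {hexagon, triangle, diamond} and column 3 has {cross, square, star}, leaving only circle.
Row 3, column 1: row 3 has {hexagon, square, circle, diamond} and column 1 has {cross, hexagon, triangle, circle}, leaving only star.
Row 3, column 2: row 3 has {hexagon, square, star, circle, diamond} and column 2 has {hexagon, triangle, star, diamond}, leaving only cross.
Row 3, column 4: row 3 has {cross, hexagon, square, star, circle, diamond} and column 4 has {cross, diamond}, leaving only triangle.
Row 4, column 3: row 4 has {cross, triangle, star, diamond} and column 3 has {cross, square, star, circle}, leaving only hexagon.
Row 1, column 3: row 1 has {cross, triangle, star, circle} and column 3 has {cross, hexagon, square, star, circle}, leaving only diamond.
Row 1, column 6: row 1 has {cross, triangle, star, circle, diamond} and column 6 has {hexagon, triangle}, leaving only square.
Row 1, column 5: row 1 has {cross, square, triangle, star, circle, diamond} and column 5 has {star, circle}, leaving only hexagon.
Row 4, column 6: row 4 has {cross, hexagon, triangle, star, diamond} and column 6 has {hexagon, square, triangle}, leaving only circle.
Row 4, column 7: row 4 has {cross, hexagon, triangle, star, circle, diamond} and column 7 has {hexagon, triangle, circle, diamond}, leaving only square.
Row 5, column 3: row 5 has {hexagon} and column 3 has {cross, hexagon, square, star, circle, diamond}, leaving only triangle.
Row 6, column 2: row 6 has {star, circle} and column 2 has {cross, hexagon, triangle, star, diamond}, leaving only square.
Row 5, column 2: row 5 has {hexagon, triangle} and column 2 has {cross, hexagon, square, triangle, star, diamond}, leaving only circle.
Row 6, column 1: row 6 has {square, star, circle} and column 1 has {cross, hexagon, triangle, star, circle}, leaving only diamond.
Row 6 already has {square, star, circle, diamond} and column 6 already has {hexagon, square, triangle, circle}, so row 6, column 6 must be cross.

cross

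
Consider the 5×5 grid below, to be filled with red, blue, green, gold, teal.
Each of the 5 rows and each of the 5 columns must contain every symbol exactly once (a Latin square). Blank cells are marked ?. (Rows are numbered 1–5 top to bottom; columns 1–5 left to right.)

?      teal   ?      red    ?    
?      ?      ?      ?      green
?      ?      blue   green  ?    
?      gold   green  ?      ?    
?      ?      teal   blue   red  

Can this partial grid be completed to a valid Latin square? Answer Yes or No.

Row 1, column 3: row 1 has {red, teal} and column 3 has {blue, green, teal}, so it must be gold.
Row 1, column 5: row 1 has {red, gold, teal} and column 5 has {red, green}, so it must be blue.
Row 1, column 1: row 1 has {red, blue, gold, teal} and column 1 has {}, so it must be green.
Row 2, column 3: row 2 has {green} and column 3 has {blue, green, gold, teal}, so it must be red.
Row 2, column 2: row 2 has {red, green} and column 2 has {gold, teal}, so it must be blue.
Row 3, column 2: row 3 has {blue, green} and column 2 has {blue, gold, teal}, so it must be red.
Row 4, column 4: row 4 has {green, gold} and column 4 has {red, blue, green}, so it must be teal.
Now row 4, column 5: row 4 together with column 5 already contain {red, blue, green, gold, teal} — every symbol — so nothing can go there. The grid has no valid completion.

No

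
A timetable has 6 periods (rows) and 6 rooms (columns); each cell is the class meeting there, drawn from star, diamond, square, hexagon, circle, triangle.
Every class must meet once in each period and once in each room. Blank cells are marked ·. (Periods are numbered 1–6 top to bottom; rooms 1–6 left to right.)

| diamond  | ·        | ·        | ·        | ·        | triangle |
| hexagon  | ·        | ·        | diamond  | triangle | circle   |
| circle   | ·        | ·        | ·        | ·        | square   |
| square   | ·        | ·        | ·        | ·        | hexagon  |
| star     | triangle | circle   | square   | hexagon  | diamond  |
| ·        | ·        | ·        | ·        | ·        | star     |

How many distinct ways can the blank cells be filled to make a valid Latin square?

Period 1, room 2: eliminating its period and room leaves {star, square, hexagon, circle}.
Period 1, room 3: eliminating its period and room leaves {star, square, hexagon}.
Period 1, room 4: eliminating its period and room leaves {star, hexagon, circle}.
Period 1, room 5: eliminating its period and room leaves {star, square, circle}.
Period 2, room 2: eliminating its period and room leaves {star, square}.
Period 2, room 3: eliminating its period and room leaves {star, square}.
Period 3, room 2: eliminating its period and room leaves {star, diamond, hexagon}.
Period 3, room 3: eliminating its period and room leaves {star, diamond, hexagon, triangle}.
Period 3, room 4: eliminating its period and room leaves {star, hexagon, triangle}.
Period 3, room 5: eliminating its period and room leaves {star, diamond}.
Period 4, room 2: eliminating its period and room leaves {star, diamond, circle}.
Period 4, room 3: eliminating its period and room leaves {star, diamond, triangle}.
Period 4, room 4: eliminating its period and room leaves {star, circle, triangle}.
Period 4, room 5: eliminating its period and room leaves {star, diamond, circle}.
Period 6, room 1: eliminating its period and room leaves {triangle}.
Period 6, room 2: eliminating its period and room leaves {diamond, square, hexagon, circle}.
Period 6, room 3: eliminating its period and room leaves {diamond, square, hexagon, triangle}.
Period 6, room 4: eliminating its period and room leaves {hexagon, circle, triangle}.
Period 6, room 5: eliminating its period and room leaves {diamond, square, circle}.
Enumerating the assignments across these blanks that avoid any period or room repeat gives 24 completions.

24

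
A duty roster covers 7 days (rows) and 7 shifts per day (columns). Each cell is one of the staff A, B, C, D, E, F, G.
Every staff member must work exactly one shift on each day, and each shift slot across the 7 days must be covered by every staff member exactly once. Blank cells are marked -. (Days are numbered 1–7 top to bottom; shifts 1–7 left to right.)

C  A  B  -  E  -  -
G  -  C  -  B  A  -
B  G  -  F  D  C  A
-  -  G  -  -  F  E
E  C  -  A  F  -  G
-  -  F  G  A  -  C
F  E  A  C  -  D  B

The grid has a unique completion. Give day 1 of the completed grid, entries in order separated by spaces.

Day 1, shift 4: day 1 has {A, B, C, E} and shift 4 has {A, C, F, G}, leaving only D.
Day 1, shift 6: day 1 has {A, B, C, D, E} and shift 6 has {A, C, D, F}, leaving only G.
Day 1, shift 7: day 1 has {A, B, C, D, E, G} and shift 7 has {A, B, C, E, G}, leaving only F.
So day 1 reads: C A B D E G F.

C A B D E G F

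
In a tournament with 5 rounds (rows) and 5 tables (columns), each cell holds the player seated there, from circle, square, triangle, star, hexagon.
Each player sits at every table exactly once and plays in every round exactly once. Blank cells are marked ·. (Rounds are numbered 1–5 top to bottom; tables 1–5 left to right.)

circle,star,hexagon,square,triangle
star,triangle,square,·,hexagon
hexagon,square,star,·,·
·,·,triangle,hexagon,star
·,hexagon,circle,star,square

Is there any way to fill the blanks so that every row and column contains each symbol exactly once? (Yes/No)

Yes

No round or table among the givens repeats a symbol, and propagating forced cells runs into no contradiction.
One valid completion exists (for instance, circle star hexagon square triangle / star triangle square circle hexagon / hexagon square star triangle circle / square circle triangle hexagon star / triangle hexagon circle star square).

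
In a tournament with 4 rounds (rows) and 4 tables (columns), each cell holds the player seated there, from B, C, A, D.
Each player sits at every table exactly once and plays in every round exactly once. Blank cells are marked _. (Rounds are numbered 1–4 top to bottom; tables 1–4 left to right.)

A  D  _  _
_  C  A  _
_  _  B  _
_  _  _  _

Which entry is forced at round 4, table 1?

Round 1, table 3: round 1 has {A, D} and table 3 has {B, A}, leaving only C.
Round 1, table 4: round 1 has {C, A, D} and table 4 has {}, leaving only B.
Round 2, table 4: round 2 has {C, A} and table 4 has {B}, leaving only D.
Round 2, table 1: round 2 has {C, A, D} and table 1 has {A}, leaving only B.
Round 3, table 2: round 3 has {B} and table 2 has {C, D}, leaving only A.
Round 3, table 4: round 3 has {B, A} and table 4 has {B, D}, leaving only C.
Round 3, table 1: round 3 has {B, C, A} and table 1 has {B, A}, leaving only D.
Round 4 already has {} and table 1 already has {B, A, D}, so round 4, table 1 must be C.

C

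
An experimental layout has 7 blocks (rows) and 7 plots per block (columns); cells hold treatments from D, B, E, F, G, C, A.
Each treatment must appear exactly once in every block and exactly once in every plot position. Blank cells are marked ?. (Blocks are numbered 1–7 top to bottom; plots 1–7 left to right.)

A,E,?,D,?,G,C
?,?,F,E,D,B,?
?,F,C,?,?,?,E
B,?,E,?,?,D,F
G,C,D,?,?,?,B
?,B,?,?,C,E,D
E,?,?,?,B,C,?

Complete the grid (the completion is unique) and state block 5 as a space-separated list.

Block 1, plot 3: block 1 has {D, E, G, C, A} and plot 3 has {D, E, F, C}, leaving only B.
Block 1, plot 5: block 1 has {D, B, E, G, C, A} and plot 5 has {D, B, C}, leaving only F.
Block 2, plot 1: block 2 has {D, B, E, F} and plot 1 has {B, E, G, A}, leaving only C.
Block 3, plot 1: block 3 has {E, F, C} and plot 1 has {B, E, G, C, A}, leaving only D.
Block 3, plot 6: block 3 has {D, E, F, C} and plot 6 has {D, B, E, G, C}, leaving only A.
Block 5, plot 6: block 5 has {D, B, G, C} and plot 6 has {D, B, E, G, C, A}, leaving only F.
Block 5, plot 4: block 5 has {D, B, F, G, C} and plot 4 has {D, E}, leaving only A.
Block 5, plot 5: block 5 has {D, B, F, G, C, A} and plot 5 has {D, B, F, C}, leaving only E.
So block 5 reads: G C D A E F B.

G C D A E F B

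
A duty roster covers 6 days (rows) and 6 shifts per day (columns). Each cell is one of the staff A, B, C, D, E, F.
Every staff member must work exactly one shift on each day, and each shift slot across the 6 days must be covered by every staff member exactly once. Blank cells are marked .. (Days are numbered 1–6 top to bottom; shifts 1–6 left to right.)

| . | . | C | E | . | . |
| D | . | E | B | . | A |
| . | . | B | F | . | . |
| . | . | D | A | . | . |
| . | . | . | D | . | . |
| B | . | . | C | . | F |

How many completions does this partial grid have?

52

Day 1, shift 1: eliminating its day and shift leaves {A, F}.
Day 1, shift 2: eliminating its day and shift leaves {A, B, D, F}.
Day 1, shift 5: eliminating its day and shift leaves {A, B, D, F}.
Day 1, shift 6: eliminating its day and shift leaves {B, D}.
Day 2, shift 2: eliminating its day and shift leaves {C, F}.
Day 2, shift 5: eliminating its day and shift leaves {C, F}.
Day 3, shift 1: eliminating its day and shift leaves {A, C, E}.
Day 3, shift 2: eliminating its day and shift leaves {A, C, D, E}.
Day 3, shift 5: eliminating its day and shift leaves {A, C, D, E}.
Day 3, shift 6: eliminating its day and shift leaves {C, D, E}.
Day 4, shift 1: eliminating its day and shift leaves {C, E, F}.
Day 4, shift 2: eliminating its day and shift leaves {B, C, E, F}.
Day 4, shift 5: eliminating its day and shift leaves {B, C, E, F}.
Day 4, shift 6: eliminating its day and shift leaves {B, C, E}.
Day 5, shift 1: eliminating its day and shift leaves {A, C, E, F}.
Day 5, shift 2: eliminating its day and shift leaves {A, B, C, E, F}.
Day 5, shift 3: eliminating its day and shift leaves {A, F}.
Day 5, shift 5: eliminating its day and shift leaves {A, B, C, E, F}.
Day 5, shift 6: eliminating its day and shift leaves {B, C, E}.
Day 6, shift 2: eliminating its day and shift leaves {A, D, E}.
Day 6, shift 3: eliminating its day and shift leaves {A}.
Day 6, shift 5: eliminating its day and shift leaves {A, D, E}.
Enumerating the assignments across these blanks that avoid any day or shift repeat gives 52 completions.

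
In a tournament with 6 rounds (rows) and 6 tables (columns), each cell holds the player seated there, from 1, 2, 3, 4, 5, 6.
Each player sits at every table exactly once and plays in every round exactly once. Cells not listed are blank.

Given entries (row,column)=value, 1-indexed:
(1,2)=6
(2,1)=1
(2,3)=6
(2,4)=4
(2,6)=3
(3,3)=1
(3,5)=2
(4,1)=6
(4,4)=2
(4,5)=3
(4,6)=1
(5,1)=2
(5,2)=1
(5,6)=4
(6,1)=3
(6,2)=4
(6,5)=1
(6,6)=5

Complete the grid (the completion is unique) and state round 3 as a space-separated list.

4 3 1 5 2 6

Round 3, table 6: round 3 has {1, 2} and table 6 has {1, 3, 4, 5}, leaving only 6.
Round 1, table 6: round 1 has {6} and table 6 has {1, 3, 4, 5, 6}, leaving only 2.
Round 2, table 5: round 2 has {1, 3, 4, 6} and table 5 has {1, 2, 3}, leaving only 5.
Round 1, table 5: round 1 has {2, 6} and table 5 has {1, 2, 3, 5}, leaving only 4.
Round 1, table 1: round 1 has {2, 4, 6} and table 1 has {1, 2, 3, 6}, leaving only 5.
Round 3, table 1: round 3 has {1, 2, 6} and table 1 has {1, 2, 3, 5, 6}, leaving only 4.
Round 1, table 3: round 1 has {2, 4, 5, 6} and table 3 has {1, 6}, leaving only 3.
Round 1, table 4: round 1 has {2, 3, 4, 5, 6} and table 4 has {2, 4}, leaving only 1.
Round 2, table 2: round 2 has {1, 3, 4, 5, 6} and table 2 has {1, 4, 6}, leaving only 2.
Round 4, table 2: round 4 has {1, 2, 3, 6} and table 2 has {1, 2, 4, 6}, leaving only 5.
Round 3, table 2: round 3 has {1, 2, 4, 6} and table 2 has {1, 2, 4, 5, 6}, leaving only 3.
Round 3, table 4: round 3 has {1, 2, 3, 4, 6} and table 4 has {1, 2, 4}, leaving only 5.
So round 3 reads: 4 3 1 5 2 6.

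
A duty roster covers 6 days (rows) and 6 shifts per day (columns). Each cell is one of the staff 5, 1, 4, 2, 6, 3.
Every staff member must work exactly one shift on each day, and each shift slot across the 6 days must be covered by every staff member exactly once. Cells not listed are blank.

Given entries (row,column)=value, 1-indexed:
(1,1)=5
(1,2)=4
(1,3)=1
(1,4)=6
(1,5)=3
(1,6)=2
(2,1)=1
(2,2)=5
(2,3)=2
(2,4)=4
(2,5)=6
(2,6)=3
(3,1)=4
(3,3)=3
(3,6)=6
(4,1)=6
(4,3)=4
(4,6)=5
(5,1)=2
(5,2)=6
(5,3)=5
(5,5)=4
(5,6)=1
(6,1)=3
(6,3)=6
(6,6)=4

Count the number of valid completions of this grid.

4

Day 3, shift 2: eliminating its day and shift leaves {1, 2}.
Day 3, shift 4: eliminating its day and shift leaves {5, 1, 2}.
Day 3, shift 5: eliminating its day and shift leaves {5, 1, 2}.
Day 4, shift 2: eliminating its day and shift leaves {1, 2, 3}.
Day 4, shift 4: eliminating its day and shift leaves {1, 2, 3}.
Day 4, shift 5: eliminating its day and shift leaves {1, 2}.
Day 5, shift 4: eliminating its day and shift leaves {3}.
Day 6, shift 2: eliminating its day and shift leaves {1, 2}.
Day 6, shift 4: eliminating its day and shift leaves {5, 1, 2}.
Day 6, shift 5: eliminating its day and shift leaves {5, 1, 2}.
Enumerating the assignments across these blanks that avoid any day or shift repeat gives 4 completions.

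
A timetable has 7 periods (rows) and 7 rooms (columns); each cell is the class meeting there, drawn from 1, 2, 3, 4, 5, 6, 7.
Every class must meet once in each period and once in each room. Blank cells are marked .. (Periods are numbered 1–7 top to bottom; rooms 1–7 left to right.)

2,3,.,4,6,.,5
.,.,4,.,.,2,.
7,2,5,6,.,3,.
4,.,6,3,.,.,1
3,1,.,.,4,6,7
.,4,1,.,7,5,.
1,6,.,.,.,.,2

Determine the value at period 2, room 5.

Period 1, room 3: period 1 has {2, 3, 4, 5, 6} and room 3 has {1, 4, 5, 6}, leaving only 7.
Period 1, room 6: period 1 has {2, 3, 4, 5, 6, 7} and room 6 has {2, 3, 5, 6}, leaving only 1.
Period 3, room 5: period 3 has {2, 3, 5, 6, 7} and room 5 has {4, 6, 7}, leaving only 1.
Period 3, room 7: period 3 has {1, 2, 3, 5, 6, 7} and room 7 has {1, 2, 5, 7}, leaving only 4.
Period 4, room 6: period 4 has {1, 3, 4, 6} and room 6 has {1, 2, 3, 5, 6}, leaving only 7.
Period 4, room 2: period 4 has {1, 3, 4, 6, 7} and room 2 has {1, 2, 3, 4, 6}, leaving only 5.
Period 2, room 2: period 2 has {2, 4} and room 2 has {1, 2, 3, 4, 5, 6}, leaving only 7.
Period 4, room 5: period 4 has {1, 3, 4, 5, 6, 7} and room 5 has {1, 4, 6, 7}, leaving only 2.
Period 5, room 3: period 5 has {1, 3, 4, 6, 7} and room 3 has {1, 4, 5, 6, 7}, leaving only 2.
Period 5, room 4: period 5 has {1, 2, 3, 4, 6, 7} and room 4 has {3, 4, 6}, leaving only 5.
Period 2, room 4: period 2 has {2, 4, 7} and room 4 has {3, 4, 5, 6}, leaving only 1.
Period 6, room 1: period 6 has {1, 4, 5, 7} and room 1 has {1, 2, 3, 4, 7}, leaving only 6.
Period 2, room 1: period 2 has {1, 2, 4, 7} and room 1 has {1, 2, 3, 4, 6, 7}, leaving only 5.
Period 2 already has {1, 2, 4, 5, 7} and room 5 already has {1, 2, 4, 6, 7}, so period 2, room 5 must be 3.

3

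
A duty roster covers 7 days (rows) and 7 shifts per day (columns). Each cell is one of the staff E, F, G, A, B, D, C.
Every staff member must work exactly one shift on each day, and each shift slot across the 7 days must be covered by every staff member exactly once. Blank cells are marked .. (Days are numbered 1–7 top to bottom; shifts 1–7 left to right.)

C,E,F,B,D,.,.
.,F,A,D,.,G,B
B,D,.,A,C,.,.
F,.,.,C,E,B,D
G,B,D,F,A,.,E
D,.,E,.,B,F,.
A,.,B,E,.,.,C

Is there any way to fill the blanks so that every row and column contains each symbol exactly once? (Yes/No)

No

Day 2, shift 5: day 2 together with shift 5 already contain {E, F, G, A, B, D, C} — every symbol — so nothing can go there. The grid has no valid completion.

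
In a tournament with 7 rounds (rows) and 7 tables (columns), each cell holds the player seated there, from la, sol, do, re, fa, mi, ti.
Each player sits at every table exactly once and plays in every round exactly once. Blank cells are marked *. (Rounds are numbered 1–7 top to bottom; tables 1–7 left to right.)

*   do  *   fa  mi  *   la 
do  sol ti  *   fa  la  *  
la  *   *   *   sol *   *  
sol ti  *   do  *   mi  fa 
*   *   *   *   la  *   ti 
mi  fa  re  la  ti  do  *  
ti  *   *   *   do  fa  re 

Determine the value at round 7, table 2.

la

Round 1, table 1: round 1 has {la, do, fa, mi} and table 1 has {la, sol, do, mi, ti}, leaving only re.
Round 1, table 3: round 1 has {la, do, re, fa, mi} and table 3 has {re, ti}, leaving only sol.
Round 1, table 6: round 1 has {la, sol, do, re, fa, mi} and table 6 has {la, do, fa, mi}, leaving only ti.
Round 2, table 7: round 2 has {la, sol, do, fa, ti} and table 7 has {la, re, fa, ti}, leaving only mi.
Round 2, table 4: round 2 has {la, sol, do, fa, mi, ti} and table 4 has {la, do, fa}, leaving only re.
Round 3, table 6: round 3 has {la, sol} and table 6 has {la, do, fa, mi, ti}, leaving only re.
Round 3, table 2: round 3 has {la, sol, re} and table 2 has {sol, do, fa, ti}, leaving only mi.
Round 7 already has {do, re, fa, ti} and table 2 already has {sol, do, fa, mi, ti}, so round 7, table 2 must be la.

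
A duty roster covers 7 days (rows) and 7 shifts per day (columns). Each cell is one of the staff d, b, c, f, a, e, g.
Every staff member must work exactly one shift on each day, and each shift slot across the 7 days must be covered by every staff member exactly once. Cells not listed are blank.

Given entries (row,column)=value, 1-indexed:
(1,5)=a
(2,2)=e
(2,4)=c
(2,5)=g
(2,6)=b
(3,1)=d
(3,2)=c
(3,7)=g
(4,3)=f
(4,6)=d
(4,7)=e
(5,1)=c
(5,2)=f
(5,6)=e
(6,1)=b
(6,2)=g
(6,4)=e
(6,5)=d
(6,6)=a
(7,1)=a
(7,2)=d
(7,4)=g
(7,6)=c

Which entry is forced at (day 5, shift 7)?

a

Day 1, shift 2: day 1 has {a} and shift 2 has {d, c, f, e, g}, leaving only b.
Day 2, shift 1: day 2 has {b, c, e, g} and shift 1 has {d, b, c, a}, leaving only f.
Day 3, shift 6: day 3 has {d, c, g} and shift 6 has {d, b, c, a, e}, leaving only f.
Day 1, shift 6: day 1 has {b, a} and shift 6 has {d, b, c, f, a, e}, leaving only g.
Day 1, shift 1: day 1 has {b, a, g} and shift 1 has {d, b, c, f, a}, leaving only e.
Day 4, shift 1: day 4 has {d, f, e} and shift 1 has {d, b, c, f, a, e}, leaving only g.
Day 4, shift 2: day 4 has {d, f, e, g} and shift 2 has {d, b, c, f, e, g}, leaving only a.
Day 4, shift 4: day 4 has {d, f, a, e, g} and shift 4 has {c, e, g}, leaving only b.
Day 3, shift 4: day 3 has {d, c, f, g} and shift 4 has {b, c, e, g}, leaving only a.
Day 4, shift 5: day 4 has {d, b, f, a, e, g} and shift 5 has {d, a, g}, leaving only c.
Day 5, shift 4: day 5 has {c, f, e} and shift 4 has {b, c, a, e, g}, leaving only d.
Day 1, shift 4: day 1 has {b, a, e, g} and shift 4 has {d, b, c, a, e, g}, leaving only f.
Day 5, shift 5: day 5 has {d, c, f, e} and shift 5 has {d, c, a, g}, leaving only b.
Day 5 already has {d, b, c, f, e} and shift 7 already has {e, g}, so day 5, shift 7 must be a.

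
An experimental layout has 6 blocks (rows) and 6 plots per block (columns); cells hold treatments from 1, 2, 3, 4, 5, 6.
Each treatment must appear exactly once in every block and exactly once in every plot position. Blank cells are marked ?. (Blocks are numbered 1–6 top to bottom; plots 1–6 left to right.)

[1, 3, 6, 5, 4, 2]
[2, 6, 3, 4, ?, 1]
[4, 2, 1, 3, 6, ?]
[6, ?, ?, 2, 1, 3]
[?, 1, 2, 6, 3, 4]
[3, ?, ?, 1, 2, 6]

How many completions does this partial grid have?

Block 2, plot 5: eliminating its block and plot leaves {5}.
Block 3, plot 6: eliminating its block and plot leaves {5}.
Block 4, plot 2: eliminating its block and plot leaves {4, 5}.
Block 4, plot 3: eliminating its block and plot leaves {4, 5}.
Block 5, plot 1: eliminating its block and plot leaves {5}.
Block 6, plot 2: eliminating its block and plot leaves {4, 5}.
Block 6, plot 3: eliminating its block and plot leaves {4, 5}.
Enumerating the assignments across these blanks that avoid any block or plot repeat gives 2 completions.

2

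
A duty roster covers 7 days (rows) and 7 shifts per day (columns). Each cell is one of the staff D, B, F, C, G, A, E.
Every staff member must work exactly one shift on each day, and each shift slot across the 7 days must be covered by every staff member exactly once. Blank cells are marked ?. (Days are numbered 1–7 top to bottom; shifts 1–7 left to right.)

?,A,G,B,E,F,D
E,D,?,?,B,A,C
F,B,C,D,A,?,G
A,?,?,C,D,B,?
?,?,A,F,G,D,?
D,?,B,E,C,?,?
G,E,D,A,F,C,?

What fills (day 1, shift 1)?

Day 1 already has {D, B, F, G, A, E} and shift 1 already has {D, F, G, A, E}, so day 1, shift 1 must be C.

C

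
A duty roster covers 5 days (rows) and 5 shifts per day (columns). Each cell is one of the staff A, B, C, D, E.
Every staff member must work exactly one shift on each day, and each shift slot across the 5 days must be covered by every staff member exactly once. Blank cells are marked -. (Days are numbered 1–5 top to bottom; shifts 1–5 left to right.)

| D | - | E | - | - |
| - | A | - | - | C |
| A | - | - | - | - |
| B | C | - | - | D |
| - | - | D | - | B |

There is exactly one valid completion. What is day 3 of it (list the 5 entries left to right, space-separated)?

A D C B E

Day 3, shift 5: day 3 has {A} and shift 5 has {B, C, D}, leaving only E.
Day 1, shift 2: day 1 has {D, E} and shift 2 has {A, C}, leaving only B.
Day 3, shift 2: day 3 has {A, E} and shift 2 has {A, B, C}, leaving only D.
Day 1, shift 5: day 1 has {B, D, E} and shift 5 has {B, C, D, E}, leaving only A.
Day 1, shift 4: day 1 has {A, B, D, E} and shift 4 has {}, leaving only C.
Day 3, shift 4: day 3 has {A, D, E} and shift 4 has {C}, leaving only B.
Day 3, shift 3: day 3 has {A, B, D, E} and shift 3 has {D, E}, leaving only C.
So day 3 reads: A D C B E.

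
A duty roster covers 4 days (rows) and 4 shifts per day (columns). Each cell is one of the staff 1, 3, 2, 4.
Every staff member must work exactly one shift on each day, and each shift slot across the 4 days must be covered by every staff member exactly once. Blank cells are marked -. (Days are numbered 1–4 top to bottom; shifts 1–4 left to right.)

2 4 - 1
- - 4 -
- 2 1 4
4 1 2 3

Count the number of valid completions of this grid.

1

Day 1, shift 3: eliminating its day and shift leaves {3}.
Day 2, shift 1: eliminating its day and shift leaves {1, 3}.
Day 2, shift 2: eliminating its day and shift leaves {3}.
Day 2, shift 4: eliminating its day and shift leaves {2}.
Day 3, shift 1: eliminating its day and shift leaves {3}.
Only one assignment across all blanks avoids any day or shift repeat, giving 1 completion.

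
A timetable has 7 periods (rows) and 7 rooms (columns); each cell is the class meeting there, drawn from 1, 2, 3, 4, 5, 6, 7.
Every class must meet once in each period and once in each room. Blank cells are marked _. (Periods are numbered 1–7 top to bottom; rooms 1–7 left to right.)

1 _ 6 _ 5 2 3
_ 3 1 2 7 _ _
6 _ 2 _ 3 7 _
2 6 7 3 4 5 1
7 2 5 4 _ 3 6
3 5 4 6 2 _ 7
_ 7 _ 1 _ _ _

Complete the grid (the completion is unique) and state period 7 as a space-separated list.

5 7 3 1 6 4 2

Period 7, room 3: period 7 has {1, 7} and room 3 has {1, 2, 4, 5, 6, 7}, leaving only 3.
Period 7, room 5: period 7 has {1, 3, 7} and room 5 has {2, 3, 4, 5, 7}, leaving only 6.
Period 7, room 6: period 7 has {1, 3, 6, 7} and room 6 has {2, 3, 5, 7}, leaving only 4.
Period 7, room 1: period 7 has {1, 3, 4, 6, 7} and room 1 has {1, 2, 3, 6, 7}, leaving only 5.
Period 7, room 7: period 7 has {1, 3, 4, 5, 6, 7} and room 7 has {1, 3, 6, 7}, leaving only 2.
So period 7 reads: 5 7 3 1 6 4 2.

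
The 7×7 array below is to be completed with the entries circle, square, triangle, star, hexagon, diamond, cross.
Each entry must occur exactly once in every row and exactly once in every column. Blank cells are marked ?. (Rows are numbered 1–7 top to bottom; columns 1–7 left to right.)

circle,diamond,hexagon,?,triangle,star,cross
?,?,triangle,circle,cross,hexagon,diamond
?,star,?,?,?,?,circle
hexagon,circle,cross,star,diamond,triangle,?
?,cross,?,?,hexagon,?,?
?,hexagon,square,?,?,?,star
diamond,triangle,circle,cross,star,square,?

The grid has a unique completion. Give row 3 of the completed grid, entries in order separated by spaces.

triangle star diamond hexagon square cross circle

Row 3, column 3: row 3 has {circle, star} and column 3 has {circle, square, triangle, hexagon, cross}, leaving only diamond.
Row 3, column 5: row 3 has {circle, star, diamond} and column 5 has {triangle, star, hexagon, diamond, cross}, leaving only square.
Row 3, column 6: row 3 has {circle, square, star, diamond} and column 6 has {square, triangle, star, hexagon}, leaving only cross.
Row 3, column 1: row 3 has {circle, square, star, diamond, cross} and column 1 has {circle, hexagon, diamond}, leaving only triangle.
Row 3, column 4: row 3 has {circle, square, triangle, star, diamond, cross} and column 4 has {circle, star, cross}, leaving only hexagon.
So row 3 reads: triangle star diamond hexagon square cross circle.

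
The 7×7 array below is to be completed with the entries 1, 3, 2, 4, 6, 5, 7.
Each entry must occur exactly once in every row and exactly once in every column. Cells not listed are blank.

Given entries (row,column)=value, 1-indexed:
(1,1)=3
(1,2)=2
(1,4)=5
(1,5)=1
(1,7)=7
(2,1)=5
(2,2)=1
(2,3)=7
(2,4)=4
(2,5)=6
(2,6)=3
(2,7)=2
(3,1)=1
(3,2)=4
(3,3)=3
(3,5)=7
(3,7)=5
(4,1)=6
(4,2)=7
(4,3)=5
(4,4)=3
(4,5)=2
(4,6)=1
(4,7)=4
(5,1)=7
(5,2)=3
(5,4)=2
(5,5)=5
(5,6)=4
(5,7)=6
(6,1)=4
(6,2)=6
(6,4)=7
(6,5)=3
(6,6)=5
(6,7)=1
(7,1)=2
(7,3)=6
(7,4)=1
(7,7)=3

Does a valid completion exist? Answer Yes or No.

No row or column among the givens repeats a symbol, and propagating forced cells runs into no contradiction.
One valid completion exists (for instance, 3 2 4 5 1 6 7 / 5 1 7 4 6 3 2 / 1 4 3 6 7 2 5 / 6 7 5 3 2 1 4 / 7 3 1 2 5 4 6 / 4 6 2 7 3 5 1 / 2 5 6 1 4 7 3).

Yes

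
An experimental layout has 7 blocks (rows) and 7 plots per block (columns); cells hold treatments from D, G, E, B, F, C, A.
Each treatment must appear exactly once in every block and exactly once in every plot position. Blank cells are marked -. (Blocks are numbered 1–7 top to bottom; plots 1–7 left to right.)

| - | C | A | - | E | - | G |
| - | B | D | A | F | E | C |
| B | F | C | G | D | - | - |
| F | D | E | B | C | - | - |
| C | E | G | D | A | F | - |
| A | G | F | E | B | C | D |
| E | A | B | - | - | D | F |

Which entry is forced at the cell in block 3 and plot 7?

Block 1, plot 1: block 1 has {G, E, C, A} and plot 1 has {E, B, F, C, A}, leaving only D.
Block 1, plot 4: block 1 has {D, G, E, C, A} and plot 4 has {D, G, E, B, A}, leaving only F.
Block 1, plot 6: block 1 has {D, G, E, F, C, A} and plot 6 has {D, E, F, C}, leaving only B.
Block 2, plot 1: block 2 has {D, E, B, F, C, A} and plot 1 has {D, E, B, F, C, A}, leaving only G.
Block 3, plot 6: block 3 has {D, G, B, F, C} and plot 6 has {D, E, B, F, C}, leaving only A.
Block 3 already has {D, G, B, F, C, A} and plot 7 already has {D, G, F, C}, so block 3, plot 7 must be E.

E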